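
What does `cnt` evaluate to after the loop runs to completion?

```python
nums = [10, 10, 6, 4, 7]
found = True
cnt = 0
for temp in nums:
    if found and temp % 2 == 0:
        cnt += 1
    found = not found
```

Let's trace through this code step by step.

Initialize: nums = [10, 10, 6, 4, 7]
Initialize: found = True
Initialize: cnt = 0
Entering loop: for temp in nums:
After iteration 1: temp = 10, found = False, cnt = 1
After iteration 2: temp = 10, found = True, cnt = 1
After iteration 3: temp = 6, found = False, cnt = 2
After iteration 4: temp = 4, found = True, cnt = 2
After iteration 5: temp = 7, found = False, cnt = 2
Loop ends.

Final answer: 2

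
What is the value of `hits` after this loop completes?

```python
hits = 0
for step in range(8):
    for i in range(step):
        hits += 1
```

Let's trace through this code step by step.

Initialize: hits = 0
Entering loop: for step in range(8):
After iteration 1: step = 0, hits = 0
After iteration 2: step = 1, hits = 1, i = 0
After iteration 3: step = 2, hits = 3, i = 1
After iteration 4: step = 3, hits = 6, i = 2
After iteration 5: step = 4, hits = 10, i = 3
After iteration 6: step = 5, hits = 15, i = 4
After iteration 7: step = 6, hits = 21, i = 5
After iteration 8: step = 7, hits = 28, i = 6
Loop ends.

Final answer: 28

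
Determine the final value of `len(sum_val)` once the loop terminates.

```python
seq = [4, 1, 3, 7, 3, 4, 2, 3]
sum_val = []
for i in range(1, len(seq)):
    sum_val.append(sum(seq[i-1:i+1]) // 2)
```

Let's trace through this code step by step.

Initialize: seq = [4, 1, 3, 7, 3, 4, 2, 3]
Initialize: sum_val = []
Entering loop: for i in range(1, len(seq)):
After iteration 1: i = 1, sum_val = [2]
After iteration 2: i = 2, sum_val = [2, 2]
After iteration 3: i = 3, sum_val = [2, 2, 5]
After iteration 4: i = 4, sum_val = [2, 2, 5, 5]
After iteration 5: i = 5, sum_val = [2, 2, 5, 5, 3]
After iteration 6: i = 6, sum_val = [2, 2, 5, 5, 3, 3]
After iteration 7: i = 7, sum_val = [2, 2, 5, 5, 3, 3, 2]
Loop ends.
len(sum_val) = 7

Final answer: 7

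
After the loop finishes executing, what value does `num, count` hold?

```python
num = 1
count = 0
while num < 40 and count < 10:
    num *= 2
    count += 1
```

Let's trace through this code step by step.

Initialize: num = 1
Initialize: count = 0
Entering loop: while num < 40 and count < 10:
After iteration 1: num = 2, count = 1
After iteration 2: num = 4, count = 2
After iteration 3: num = 8, count = 3
After iteration 4: num = 16, count = 4
After iteration 5: num = 32, count = 5
After iteration 6: num = 64, count = 6
Loop ends.

Final answer: 64, 6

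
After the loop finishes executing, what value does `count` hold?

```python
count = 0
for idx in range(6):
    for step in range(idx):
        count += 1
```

Let's trace through this code step by step.

Initialize: count = 0
Entering loop: for idx in range(6):
After iteration 1: idx = 0, count = 0
After iteration 2: idx = 1, count = 1, step = 0
After iteration 3: idx = 2, count = 3, step = 1
After iteration 4: idx = 3, count = 6, step = 2
After iteration 5: idx = 4, count = 10, step = 3
After iteration 6: idx = 5, count = 15, step = 4
Loop ends.

Final answer: 15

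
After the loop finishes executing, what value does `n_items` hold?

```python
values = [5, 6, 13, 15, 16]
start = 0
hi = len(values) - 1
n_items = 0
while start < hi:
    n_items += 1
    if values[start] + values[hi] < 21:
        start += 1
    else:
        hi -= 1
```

Let's trace through this code step by step.

Initialize: values = [5, 6, 13, 15, 16]
Initialize: start = 0
Initialize: hi = 4
Initialize: n_items = 0
Entering loop: while start < hi:
After iteration 1: start = 0, hi = 3, n_items = 1
After iteration 2: start = 1, hi = 3, n_items = 2
After iteration 3: start = 1, hi = 2, n_items = 3
After iteration 4: start = 2, hi = 2, n_items = 4
Loop ends.

Final answer: 4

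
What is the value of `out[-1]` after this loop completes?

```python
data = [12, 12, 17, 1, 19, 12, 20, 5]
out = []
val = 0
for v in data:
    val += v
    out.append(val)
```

Let's trace through this code step by step.

Initialize: data = [12, 12, 17, 1, 19, 12, 20, 5]
Initialize: out = []
Initialize: val = 0
Entering loop: for v in data:
After iteration 1: v = 12, out = [12], val = 12
After iteration 2: v = 12, out = [12, 24], val = 24
After iteration 3: v = 17, out = [12, 24, 41], val = 41
After iteration 4: v = 1, out = [12, 24, 41, 42], val = 42
After iteration 5: v = 19, out = [12, 24, 41, 42, 61], val = 61
After iteration 6: v = 12, out = [12, 24, 41, 42, 61, 73], val = 73
After iteration 7: v = 20, out = [12, 24, 41, 42, 61, 73, 93], val = 93
After iteration 8: v = 5, out = [12, 24, 41, 42, 61, 73, 93, 98], val = 98
Loop ends.
out[-1] = 98

Final answer: 98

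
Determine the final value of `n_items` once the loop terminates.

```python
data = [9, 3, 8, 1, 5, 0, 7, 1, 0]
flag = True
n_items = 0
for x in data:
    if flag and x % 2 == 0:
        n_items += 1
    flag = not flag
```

Let's trace through this code step by step.

Initialize: data = [9, 3, 8, 1, 5, 0, 7, 1, 0]
Initialize: flag = True
Initialize: n_items = 0
Entering loop: for x in data:
After iteration 1: x = 9, flag = False, n_items = 0
After iteration 2: x = 3, flag = True, n_items = 0
After iteration 3: x = 8, flag = False, n_items = 1
After iteration 4: x = 1, flag = True, n_items = 1
After iteration 5: x = 5, flag = False, n_items = 1
After iteration 6: x = 0, flag = True, n_items = 1
After iteration 7: x = 7, flag = False, n_items = 1
After iteration 8: x = 1, flag = True, n_items = 1
After iteration 9: x = 0, flag = False, n_items = 2
Loop ends.

Final answer: 2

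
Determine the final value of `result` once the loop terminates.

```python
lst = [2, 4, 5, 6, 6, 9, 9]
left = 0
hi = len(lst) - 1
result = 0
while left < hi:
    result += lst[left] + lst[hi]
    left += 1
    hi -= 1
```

Let's trace through this code step by step.

Initialize: lst = [2, 4, 5, 6, 6, 9, 9]
Initialize: left = 0
Initialize: hi = 6
Initialize: result = 0
Entering loop: while left < hi:
After iteration 1: left = 1, hi = 5, result = 11
After iteration 2: left = 2, hi = 4, result = 24
After iteration 3: left = 3, hi = 3, result = 35
Loop ends.

Final answer: 35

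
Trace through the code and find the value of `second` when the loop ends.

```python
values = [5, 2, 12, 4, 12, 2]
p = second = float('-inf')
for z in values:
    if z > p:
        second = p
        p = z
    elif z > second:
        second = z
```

Let's trace through this code step by step.

Initialize: values = [5, 2, 12, 4, 12, 2]
Initialize: p = -inf
Initialize: second = -inf
Entering loop: for z in values:
After iteration 1: z = 5, p = 5, second = -inf
After iteration 2: z = 2, p = 5, second = 2
After iteration 3: z = 12, p = 12, second = 5
After iteration 4: z = 4, p = 12, second = 5
After iteration 5: z = 12, p = 12, second = 12
After iteration 6: z = 2, p = 12, second = 12
Loop ends.

Final answer: 12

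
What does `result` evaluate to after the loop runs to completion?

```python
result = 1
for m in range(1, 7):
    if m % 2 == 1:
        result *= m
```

Let's trace through this code step by step.

Initialize: result = 1
Entering loop: for m in range(1, 7):
After iteration 1: m = 1, result = 1
After iteration 2: m = 2, result = 1
After iteration 3: m = 3, result = 3
After iteration 4: m = 4, result = 3
After iteration 5: m = 5, result = 15
After iteration 6: m = 6, result = 15
Loop ends.

Final answer: 15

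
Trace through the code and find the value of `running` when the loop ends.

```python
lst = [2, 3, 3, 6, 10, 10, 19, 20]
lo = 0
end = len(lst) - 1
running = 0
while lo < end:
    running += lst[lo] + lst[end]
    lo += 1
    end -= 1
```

Let's trace through this code step by step.

Initialize: lst = [2, 3, 3, 6, 10, 10, 19, 20]
Initialize: lo = 0
Initialize: end = 7
Initialize: running = 0
Entering loop: while lo < end:
After iteration 1: lo = 1, end = 6, running = 22
After iteration 2: lo = 2, end = 5, running = 44
After iteration 3: lo = 3, end = 4, running = 57
After iteration 4: lo = 4, end = 3, running = 73
Loop ends.

Final answer: 73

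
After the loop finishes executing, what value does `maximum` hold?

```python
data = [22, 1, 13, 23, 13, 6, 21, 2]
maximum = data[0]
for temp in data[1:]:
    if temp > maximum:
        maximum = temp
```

Let's trace through this code step by step.

Initialize: data = [22, 1, 13, 23, 13, 6, 21, 2]
Initialize: maximum = 22
Entering loop: for temp in data[1:]:
After iteration 1: temp = 1, maximum = 22
After iteration 2: temp = 13, maximum = 22
After iteration 3: temp = 23, maximum = 23
After iteration 4: temp = 13, maximum = 23
After iteration 5: temp = 6, maximum = 23
After iteration 6: temp = 21, maximum = 23
After iteration 7: temp = 2, maximum = 23
Loop ends.

Final answer: 23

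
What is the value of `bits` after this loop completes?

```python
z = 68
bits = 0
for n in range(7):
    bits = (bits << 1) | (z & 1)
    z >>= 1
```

Let's trace through this code step by step.

Initialize: z = 68
Initialize: bits = 0
Entering loop: for n in range(7):
After iteration 1: n = 0, z = 34, bits = 0
After iteration 2: n = 1, z = 17, bits = 0
After iteration 3: n = 2, z = 8, bits = 1
After iteration 4: n = 3, z = 4, bits = 2
After iteration 5: n = 4, z = 2, bits = 4
After iteration 6: n = 5, z = 1, bits = 8
After iteration 7: n = 6, z = 0, bits = 17
Loop ends.

Final answer: 17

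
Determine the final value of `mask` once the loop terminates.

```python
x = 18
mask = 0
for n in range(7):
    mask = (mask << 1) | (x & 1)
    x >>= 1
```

Let's trace through this code step by step.

Initialize: x = 18
Initialize: mask = 0
Entering loop: for n in range(7):
After iteration 1: n = 0, x = 9, mask = 0
After iteration 2: n = 1, x = 4, mask = 1
After iteration 3: n = 2, x = 2, mask = 2
After iteration 4: n = 3, x = 1, mask = 4
After iteration 5: n = 4, x = 0, mask = 9
After iteration 6: n = 5, x = 0, mask = 18
After iteration 7: n = 6, x = 0, mask = 36
Loop ends.

Final answer: 36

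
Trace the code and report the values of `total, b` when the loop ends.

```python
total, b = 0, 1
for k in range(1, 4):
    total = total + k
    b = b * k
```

Let's trace through this code step by step.

Initialize: total = 0
Initialize: b = 1
Entering loop: for k in range(1, 4):
After iteration 1: k = 1, total = 1, b = 1
After iteration 2: k = 2, total = 3, b = 2
After iteration 3: k = 3, total = 6, b = 6
Loop ends.

Final answer: 6, 6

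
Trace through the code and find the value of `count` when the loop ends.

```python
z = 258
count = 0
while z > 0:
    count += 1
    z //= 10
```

Let's trace through this code step by step.

Initialize: z = 258
Initialize: count = 0
Entering loop: while z > 0:
After iteration 1: z = 25, count = 1
After iteration 2: z = 2, count = 2
After iteration 3: z = 0, count = 3
Loop ends.

Final answer: 3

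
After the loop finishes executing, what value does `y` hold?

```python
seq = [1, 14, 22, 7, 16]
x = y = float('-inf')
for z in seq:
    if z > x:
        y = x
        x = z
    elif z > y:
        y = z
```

Let's trace through this code step by step.

Initialize: seq = [1, 14, 22, 7, 16]
Initialize: x = -inf
Initialize: y = -inf
Entering loop: for z in seq:
After iteration 1: z = 1, x = 1, y = -inf
After iteration 2: z = 14, x = 14, y = 1
After iteration 3: z = 22, x = 22, y = 14
After iteration 4: z = 7, x = 22, y = 14
After iteration 5: z = 16, x = 22, y = 16
Loop ends.

Final answer: 16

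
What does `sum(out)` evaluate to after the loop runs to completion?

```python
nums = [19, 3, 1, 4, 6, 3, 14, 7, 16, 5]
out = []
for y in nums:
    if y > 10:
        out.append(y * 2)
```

Let's trace through this code step by step.

Initialize: nums = [19, 3, 1, 4, 6, 3, 14, 7, 16, 5]
Initialize: out = []
Entering loop: for y in nums:
After iteration 1: y = 19, out = [38]
After iteration 2: y = 3, out = [38]
After iteration 3: y = 1, out = [38]
After iteration 4: y = 4, out = [38]
After iteration 5: y = 6, out = [38]
After iteration 6: y = 3, out = [38]
After iteration 7: y = 14, out = [38, 28]
After iteration 8: y = 7, out = [38, 28]
After iteration 9: y = 16, out = [38, 28, 32]
After iteration 10: y = 5, out = [38, 28, 32]
Loop ends.
sum(out) = 98

Final answer: 98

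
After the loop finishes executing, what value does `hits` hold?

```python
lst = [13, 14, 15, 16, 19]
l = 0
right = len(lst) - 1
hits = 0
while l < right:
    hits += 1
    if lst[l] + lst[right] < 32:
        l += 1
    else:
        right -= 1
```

Let's trace through this code step by step.

Initialize: lst = [13, 14, 15, 16, 19]
Initialize: l = 0
Initialize: right = 4
Initialize: hits = 0
Entering loop: while l < right:
After iteration 1: l = 0, right = 3, hits = 1
After iteration 2: l = 1, right = 3, hits = 2
After iteration 3: l = 2, right = 3, hits = 3
After iteration 4: l = 3, right = 3, hits = 4
Loop ends.

Final answer: 4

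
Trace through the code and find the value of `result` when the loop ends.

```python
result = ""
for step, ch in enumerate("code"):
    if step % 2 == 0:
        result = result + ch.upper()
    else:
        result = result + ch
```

Let's trace through this code step by step.

Initialize: result = ''
Entering loop: for step, ch in enumerate("code"):
After iteration 1: step = 0, ch = 'c', result = 'C'
After iteration 2: step = 1, ch = 'o', result = 'Co'
After iteration 3: step = 2, ch = 'd', result = 'CoD'
After iteration 4: step = 3, ch = 'e', result = 'CoDe'
Loop ends.

Final answer: 'CoDe'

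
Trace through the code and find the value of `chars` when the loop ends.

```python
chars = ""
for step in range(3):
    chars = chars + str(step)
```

Let's trace through this code step by step.

Initialize: chars = ''
Entering loop: for step in range(3):
After iteration 1: step = 0, chars = '0'
After iteration 2: step = 1, chars = '01'
After iteration 3: step = 2, chars = '012'
Loop ends.

Final answer: '012'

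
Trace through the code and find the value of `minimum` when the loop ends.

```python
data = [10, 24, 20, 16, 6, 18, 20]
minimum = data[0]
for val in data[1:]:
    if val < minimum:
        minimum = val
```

Let's trace through this code step by step.

Initialize: data = [10, 24, 20, 16, 6, 18, 20]
Initialize: minimum = 10
Entering loop: for val in data[1:]:
After iteration 1: val = 24, minimum = 10
After iteration 2: val = 20, minimum = 10
After iteration 3: val = 16, minimum = 10
After iteration 4: val = 6, minimum = 6
After iteration 5: val = 18, minimum = 6
After iteration 6: val = 20, minimum = 6
Loop ends.

Final answer: 6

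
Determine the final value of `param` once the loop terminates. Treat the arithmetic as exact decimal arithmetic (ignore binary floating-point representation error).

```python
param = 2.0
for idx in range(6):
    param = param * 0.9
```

Let's trace through this code step by step.

Initialize: param = 2.0
Entering loop: for idx in range(6):
After iteration 1: idx = 0, param = 1.8
After iteration 2: idx = 1, param = 1.62
After iteration 3: idx = 2, param = 1.458
After iteration 4: idx = 3, param = 1.3122
After iteration 5: idx = 4, param = 1.18098
After iteration 6: idx = 5, param = 1.062882
Loop ends.

Final answer: 1.062882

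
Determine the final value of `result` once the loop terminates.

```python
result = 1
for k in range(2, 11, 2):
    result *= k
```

Let's trace through this code step by step.

Initialize: result = 1
Entering loop: for k in range(2, 11, 2):
After iteration 1: k = 2, result = 2
After iteration 2: k = 4, result = 8
After iteration 3: k = 6, result = 48
After iteration 4: k = 8, result = 384
After iteration 5: k = 10, result = 3840
Loop ends.

Final answer: 3840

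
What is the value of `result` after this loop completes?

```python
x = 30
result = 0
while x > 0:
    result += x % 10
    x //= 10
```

Let's trace through this code step by step.

Initialize: x = 30
Initialize: result = 0
Entering loop: while x > 0:
After iteration 1: x = 3, result = 0
After iteration 2: x = 0, result = 3
Loop ends.

Final answer: 3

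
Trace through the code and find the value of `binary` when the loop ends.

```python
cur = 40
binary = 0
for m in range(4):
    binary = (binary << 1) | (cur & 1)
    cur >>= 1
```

Let's trace through this code step by step.

Initialize: cur = 40
Initialize: binary = 0
Entering loop: for m in range(4):
After iteration 1: m = 0, cur = 20, binary = 0
After iteration 2: m = 1, cur = 10, binary = 0
After iteration 3: m = 2, cur = 5, binary = 0
After iteration 4: m = 3, cur = 2, binary = 1
Loop ends.

Final answer: 1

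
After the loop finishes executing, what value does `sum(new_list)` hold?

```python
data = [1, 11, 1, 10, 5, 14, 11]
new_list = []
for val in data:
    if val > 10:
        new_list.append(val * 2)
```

Let's trace through this code step by step.

Initialize: data = [1, 11, 1, 10, 5, 14, 11]
Initialize: new_list = []
Entering loop: for val in data:
After iteration 1: val = 1, new_list = []
After iteration 2: val = 11, new_list = [22]
After iteration 3: val = 1, new_list = [22]
After iteration 4: val = 10, new_list = [22]
After iteration 5: val = 5, new_list = [22]
After iteration 6: val = 14, new_list = [22, 28]
After iteration 7: val = 11, new_list = [22, 28, 22]
Loop ends.
sum(new_list) = 72

Final answer: 72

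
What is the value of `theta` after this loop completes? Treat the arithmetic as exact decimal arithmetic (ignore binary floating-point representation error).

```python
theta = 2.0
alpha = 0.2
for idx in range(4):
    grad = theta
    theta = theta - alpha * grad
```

Let's trace through this code step by step.

Initialize: theta = 2.0
Initialize: alpha = 0.2
Entering loop: for idx in range(4):
After iteration 1: idx = 0, theta = 1.6, grad = 2.0
After iteration 2: idx = 1, theta = 1.28, grad = 1.6
After iteration 3: idx = 2, theta = 1.024, grad = 1.28
After iteration 4: idx = 3, theta = 0.8192, grad = 1.024
Loop ends.

Final answer: 0.8192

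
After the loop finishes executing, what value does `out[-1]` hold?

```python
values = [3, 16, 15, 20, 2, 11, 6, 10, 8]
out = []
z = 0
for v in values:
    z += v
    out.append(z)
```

Let's trace through this code step by step.

Initialize: values = [3, 16, 15, 20, 2, 11, 6, 10, 8]
Initialize: out = []
Initialize: z = 0
Entering loop: for v in values:
After iteration 1: v = 3, out = [3], z = 3
After iteration 2: v = 16, out = [3, 19], z = 19
After iteration 3: v = 15, out = [3, 19, 34], z = 34
After iteration 4: v = 20, out = [3, 19, 34, 54], z = 54
After iteration 5: v = 2, out = [3, 19, 34, 54, 56], z = 56
After iteration 6: v = 11, out = [3, 19, 34, 54, 56, 67], z = 67
After iteration 7: v = 6, out = [3, 19, 34, 54, 56, 67, 73], z = 73
After iteration 8: v = 10, out = [3, 19, 34, 54, 56, 67, 73, 83], z = 83
After iteration 9: v = 8, out = [3, 19, 34, 54, 56, 67, 73, 83, 91], z = 91
Loop ends.
out[-1] = 91

Final answer: 91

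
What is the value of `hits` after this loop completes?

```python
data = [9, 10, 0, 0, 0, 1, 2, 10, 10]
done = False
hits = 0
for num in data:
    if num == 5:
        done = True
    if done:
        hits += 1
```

Let's trace through this code step by step.

Initialize: data = [9, 10, 0, 0, 0, 1, 2, 10, 10]
Initialize: done = False
Initialize: hits = 0
Entering loop: for num in data:
After iteration 1: num = 9, hits = 0
After iteration 2: num = 10, hits = 0
After iteration 3: num = 0, hits = 0
After iteration 4: num = 0, hits = 0
After iteration 5: num = 0, hits = 0
After iteration 6: num = 1, hits = 0
After iteration 7: num = 2, hits = 0
After iteration 8: num = 10, hits = 0
After iteration 9: num = 10, hits = 0
Loop ends.

Final answer: 0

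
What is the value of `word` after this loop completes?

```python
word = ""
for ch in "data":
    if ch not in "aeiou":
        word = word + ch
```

Let's trace through this code step by step.

Initialize: word = ''
Entering loop: for ch in "data":
After iteration 1: ch = 'd', word = 'd'
After iteration 2: ch = 'a', word = 'd'
After iteration 3: ch = 't', word = 'dt'
After iteration 4: ch = 'a', word = 'dt'
Loop ends.

Final answer: 'dt'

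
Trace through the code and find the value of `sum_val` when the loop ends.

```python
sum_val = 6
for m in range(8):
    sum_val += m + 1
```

Let's trace through this code step by step.

Initialize: sum_val = 6
Entering loop: for m in range(8):
After iteration 1: m = 0, sum_val = 7
After iteration 2: m = 1, sum_val = 9
After iteration 3: m = 2, sum_val = 12
After iteration 4: m = 3, sum_val = 16
After iteration 5: m = 4, sum_val = 21
After iteration 6: m = 5, sum_val = 27
After iteration 7: m = 6, sum_val = 34
After iteration 8: m = 7, sum_val = 42
Loop ends.

Final answer: 42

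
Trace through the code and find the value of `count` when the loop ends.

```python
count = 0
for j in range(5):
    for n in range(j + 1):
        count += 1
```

Let's trace through this code step by step.

Initialize: count = 0
Entering loop: for j in range(5):
After iteration 1: j = 0, count = 1, n = 0
After iteration 2: j = 1, count = 3, n = 1
After iteration 3: j = 2, count = 6, n = 2
After iteration 4: j = 3, count = 10, n = 3
After iteration 5: j = 4, count = 15, n = 4
Loop ends.

Final answer: 15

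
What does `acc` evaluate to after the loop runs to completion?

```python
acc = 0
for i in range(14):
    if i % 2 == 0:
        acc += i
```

Let's trace through this code step by step.

Initialize: acc = 0
Entering loop: for i in range(14):
After iteration 1: i = 0, acc = 0
After iteration 2: i = 1, acc = 0
After iteration 3: i = 2, acc = 2
After iteration 4: i = 3, acc = 2
After iteration 5: i = 4, acc = 6
After iteration 6: i = 5, acc = 6
After iteration 7: i = 6, acc = 12
After iteration 8: i = 7, acc = 12
After iteration 9: i = 8, acc = 20
After iteration 10: i = 9, acc = 20
After iteration 11: i = 10, acc = 30
After iteration 12: i = 11, acc = 30
After iteration 13: i = 12, acc = 42
After iteration 14: i = 13, acc = 42
Loop ends.

Final answer: 42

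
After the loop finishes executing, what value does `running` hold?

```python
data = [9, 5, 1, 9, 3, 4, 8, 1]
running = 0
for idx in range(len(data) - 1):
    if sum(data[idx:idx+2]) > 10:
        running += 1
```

Let's trace through this code step by step.

Initialize: data = [9, 5, 1, 9, 3, 4, 8, 1]
Initialize: running = 0
Entering loop: for idx in range(len(data) - 1):
After iteration 1: idx = 0, running = 1
After iteration 2: idx = 1, running = 1
After iteration 3: idx = 2, running = 1
After iteration 4: idx = 3, running = 2
After iteration 5: idx = 4, running = 2
After iteration 6: idx = 5, running = 3
After iteration 7: idx = 6, running = 3
Loop ends.

Final answer: 3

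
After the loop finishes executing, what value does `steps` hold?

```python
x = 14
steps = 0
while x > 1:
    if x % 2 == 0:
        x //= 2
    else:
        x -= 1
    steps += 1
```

Let's trace through this code step by step.

Initialize: x = 14
Initialize: steps = 0
Entering loop: while x > 1:
After iteration 1: x = 7, steps = 1
After iteration 2: x = 6, steps = 2
After iteration 3: x = 3, steps = 3
After iteration 4: x = 2, steps = 4
After iteration 5: x = 1, steps = 5
Loop ends.

Final answer: 5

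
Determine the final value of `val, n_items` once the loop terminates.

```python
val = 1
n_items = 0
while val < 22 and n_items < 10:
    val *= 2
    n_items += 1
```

Let's trace through this code step by step.

Initialize: val = 1
Initialize: n_items = 0
Entering loop: while val < 22 and n_items < 10:
After iteration 1: val = 2, n_items = 1
After iteration 2: val = 4, n_items = 2
After iteration 3: val = 8, n_items = 3
After iteration 4: val = 16, n_items = 4
After iteration 5: val = 32, n_items = 5
Loop ends.

Final answer: 32, 5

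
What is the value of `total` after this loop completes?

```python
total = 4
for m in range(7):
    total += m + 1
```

Let's trace through this code step by step.

Initialize: total = 4
Entering loop: for m in range(7):
After iteration 1: m = 0, total = 5
After iteration 2: m = 1, total = 7
After iteration 3: m = 2, total = 10
After iteration 4: m = 3, total = 14
After iteration 5: m = 4, total = 19
After iteration 6: m = 5, total = 25
After iteration 7: m = 6, total = 32
Loop ends.

Final answer: 32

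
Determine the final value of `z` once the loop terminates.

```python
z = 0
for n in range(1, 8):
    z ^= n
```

Let's trace through this code step by step.

Initialize: z = 0
Entering loop: for n in range(1, 8):
After iteration 1: n = 1, z = 1
After iteration 2: n = 2, z = 3
After iteration 3: n = 3, z = 0
After iteration 4: n = 4, z = 4
After iteration 5: n = 5, z = 1
After iteration 6: n = 6, z = 7
After iteration 7: n = 7, z = 0
Loop ends.

Final answer: 0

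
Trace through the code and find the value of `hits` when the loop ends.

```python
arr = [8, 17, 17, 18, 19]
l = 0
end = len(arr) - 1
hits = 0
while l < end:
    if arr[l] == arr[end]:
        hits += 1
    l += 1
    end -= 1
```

Let's trace through this code step by step.

Initialize: arr = [8, 17, 17, 18, 19]
Initialize: l = 0
Initialize: end = 4
Initialize: hits = 0
Entering loop: while l < end:
After iteration 1: l = 1, end = 3, hits = 0
After iteration 2: l = 2, end = 2, hits = 0
Loop ends.

Final answer: 0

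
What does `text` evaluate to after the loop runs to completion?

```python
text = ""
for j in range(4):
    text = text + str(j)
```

Let's trace through this code step by step.

Initialize: text = ''
Entering loop: for j in range(4):
After iteration 1: j = 0, text = '0'
After iteration 2: j = 1, text = '01'
After iteration 3: j = 2, text = '012'
After iteration 4: j = 3, text = '0123'
Loop ends.

Final answer: '0123'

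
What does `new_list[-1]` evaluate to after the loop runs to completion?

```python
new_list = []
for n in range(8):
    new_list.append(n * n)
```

Let's trace through this code step by step.

Initialize: new_list = []
Entering loop: for n in range(8):
After iteration 1: n = 0, new_list = [0]
After iteration 2: n = 1, new_list = [0, 1]
After iteration 3: n = 2, new_list = [0, 1, 4]
After iteration 4: n = 3, new_list = [0, 1, 4, 9]
After iteration 5: n = 4, new_list = [0, 1, 4, 9, 16]
After iteration 6: n = 5, new_list = [0, 1, 4, 9, 16, 25]
After iteration 7: n = 6, new_list = [0, 1, 4, 9, 16, 25, 36]
After iteration 8: n = 7, new_list = [0, 1, 4, 9, 16, 25, 36, 49]
Loop ends.
new_list[-1] = 49

Final answer: 49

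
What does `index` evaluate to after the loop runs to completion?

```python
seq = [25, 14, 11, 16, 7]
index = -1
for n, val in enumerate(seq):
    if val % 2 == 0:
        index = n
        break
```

Let's trace through this code step by step.

Initialize: seq = [25, 14, 11, 16, 7]
Initialize: index = -1
Entering loop: for n, val in enumerate(seq):
After iteration 1: n = 0, val = 25, index = -1
After iteration 2: n = 1, val = 14, index = 1
Loop ends.

Final answer: 1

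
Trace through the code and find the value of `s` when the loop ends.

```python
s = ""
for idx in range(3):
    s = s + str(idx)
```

Let's trace through this code step by step.

Initialize: s = ''
Entering loop: for idx in range(3):
After iteration 1: idx = 0, s = '0'
After iteration 2: idx = 1, s = '01'
After iteration 3: idx = 2, s = '012'
Loop ends.

Final answer: '012'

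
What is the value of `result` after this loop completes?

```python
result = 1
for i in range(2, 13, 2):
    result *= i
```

Let's trace through this code step by step.

Initialize: result = 1
Entering loop: for i in range(2, 13, 2):
After iteration 1: i = 2, result = 2
After iteration 2: i = 4, result = 8
After iteration 3: i = 6, result = 48
After iteration 4: i = 8, result = 384
After iteration 5: i = 10, result = 3840
After iteration 6: i = 12, result = 46080
Loop ends.

Final answer: 46080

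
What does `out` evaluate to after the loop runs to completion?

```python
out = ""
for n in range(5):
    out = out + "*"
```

Let's trace through this code step by step.

Initialize: out = ''
Entering loop: for n in range(5):
After iteration 1: n = 0, out = '*'
After iteration 2: n = 1, out = '**'
After iteration 3: n = 2, out = '***'
After iteration 4: n = 3, out = '****'
After iteration 5: n = 4, out = '*****'
Loop ends.

Final answer: '*****'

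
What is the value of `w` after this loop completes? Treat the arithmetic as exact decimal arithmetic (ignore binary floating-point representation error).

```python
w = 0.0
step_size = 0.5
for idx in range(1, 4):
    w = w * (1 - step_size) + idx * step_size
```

Let's trace through this code step by step.

Initialize: w = 0.0
Initialize: step_size = 0.5
Entering loop: for idx in range(1, 4):
After iteration 1: idx = 1, w = 0.5
After iteration 2: idx = 2, w = 1.25
After iteration 3: idx = 3, w = 2.125
Loop ends.

Final answer: 2.125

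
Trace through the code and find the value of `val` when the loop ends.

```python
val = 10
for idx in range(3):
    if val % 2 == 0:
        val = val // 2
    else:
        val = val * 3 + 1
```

Let's trace through this code step by step.

Initialize: val = 10
Entering loop: for idx in range(3):
After iteration 1: idx = 0, val = 5
After iteration 2: idx = 1, val = 16
After iteration 3: idx = 2, val = 8
Loop ends.

Final answer: 8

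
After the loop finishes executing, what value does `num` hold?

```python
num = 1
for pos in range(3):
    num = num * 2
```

Let's trace through this code step by step.

Initialize: num = 1
Entering loop: for pos in range(3):
After iteration 1: pos = 0, num = 2
After iteration 2: pos = 1, num = 4
After iteration 3: pos = 2, num = 8
Loop ends.

Final answer: 8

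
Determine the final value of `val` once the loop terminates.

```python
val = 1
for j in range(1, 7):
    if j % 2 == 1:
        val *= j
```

Let's trace through this code step by step.

Initialize: val = 1
Entering loop: for j in range(1, 7):
After iteration 1: j = 1, val = 1
After iteration 2: j = 2, val = 1
After iteration 3: j = 3, val = 3
After iteration 4: j = 4, val = 3
After iteration 5: j = 5, val = 15
After iteration 6: j = 6, val = 15
Loop ends.

Final answer: 15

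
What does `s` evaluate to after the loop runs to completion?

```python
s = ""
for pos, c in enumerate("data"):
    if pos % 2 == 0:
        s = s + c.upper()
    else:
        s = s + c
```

Let's trace through this code step by step.

Initialize: s = ''
Entering loop: for pos, c in enumerate("data"):
After iteration 1: pos = 0, c = 'd', s = 'D'
After iteration 2: pos = 1, c = 'a', s = 'Da'
After iteration 3: pos = 2, c = 't', s = 'DaT'
After iteration 4: pos = 3, c = 'a', s = 'DaTa'
Loop ends.

Final answer: 'DaTa'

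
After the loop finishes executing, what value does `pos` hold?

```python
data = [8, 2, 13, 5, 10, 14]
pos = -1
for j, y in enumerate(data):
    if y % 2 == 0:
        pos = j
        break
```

Let's trace through this code step by step.

Initialize: data = [8, 2, 13, 5, 10, 14]
Initialize: pos = -1
Entering loop: for j, y in enumerate(data):
After iteration 1: j = 0, y = 8, pos = 0
Loop ends.

Final answer: 0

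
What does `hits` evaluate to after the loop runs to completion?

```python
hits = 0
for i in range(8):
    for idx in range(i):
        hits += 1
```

Let's trace through this code step by step.

Initialize: hits = 0
Entering loop: for i in range(8):
After iteration 1: i = 0, hits = 0
After iteration 2: i = 1, hits = 1, idx = 0
After iteration 3: i = 2, hits = 3, idx = 1
After iteration 4: i = 3, hits = 6, idx = 2
After iteration 5: i = 4, hits = 10, idx = 3
After iteration 6: i = 5, hits = 15, idx = 4
After iteration 7: i = 6, hits = 21, idx = 5
After iteration 8: i = 7, hits = 28, idx = 6
Loop ends.

Final answer: 28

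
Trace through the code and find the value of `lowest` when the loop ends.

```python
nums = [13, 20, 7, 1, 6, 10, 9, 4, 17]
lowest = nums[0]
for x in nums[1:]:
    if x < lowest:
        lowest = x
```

Let's trace through this code step by step.

Initialize: nums = [13, 20, 7, 1, 6, 10, 9, 4, 17]
Initialize: lowest = 13
Entering loop: for x in nums[1:]:
After iteration 1: x = 20, lowest = 13
After iteration 2: x = 7, lowest = 7
After iteration 3: x = 1, lowest = 1
After iteration 4: x = 6, lowest = 1
After iteration 5: x = 10, lowest = 1
After iteration 6: x = 9, lowest = 1
After iteration 7: x = 4, lowest = 1
After iteration 8: x = 17, lowest = 1
Loop ends.

Final answer: 1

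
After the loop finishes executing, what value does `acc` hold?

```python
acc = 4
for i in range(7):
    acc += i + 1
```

Let's trace through this code step by step.

Initialize: acc = 4
Entering loop: for i in range(7):
After iteration 1: i = 0, acc = 5
After iteration 2: i = 1, acc = 7
After iteration 3: i = 2, acc = 10
After iteration 4: i = 3, acc = 14
After iteration 5: i = 4, acc = 19
After iteration 6: i = 5, acc = 25
After iteration 7: i = 6, acc = 32
Loop ends.

Final answer: 32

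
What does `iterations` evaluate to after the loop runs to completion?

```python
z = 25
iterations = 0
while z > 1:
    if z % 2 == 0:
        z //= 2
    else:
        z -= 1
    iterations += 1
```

Let's trace through this code step by step.

Initialize: z = 25
Initialize: iterations = 0
Entering loop: while z > 1:
After iteration 1: z = 24, iterations = 1
After iteration 2: z = 12, iterations = 2
After iteration 3: z = 6, iterations = 3
After iteration 4: z = 3, iterations = 4
After iteration 5: z = 2, iterations = 5
After iteration 6: z = 1, iterations = 6
Loop ends.

Final answer: 6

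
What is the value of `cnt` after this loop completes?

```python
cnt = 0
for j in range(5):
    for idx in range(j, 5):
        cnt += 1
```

Let's trace through this code step by step.

Initialize: cnt = 0
Entering loop: for j in range(5):
After iteration 1: j = 0, cnt = 5
After iteration 2: j = 1, cnt = 9
After iteration 3: j = 2, cnt = 12
After iteration 4: j = 3, cnt = 14
After iteration 5: j = 4, cnt = 15
Loop ends.

Final answer: 15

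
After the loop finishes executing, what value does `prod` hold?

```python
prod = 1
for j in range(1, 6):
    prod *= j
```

Let's trace through this code step by step.

Initialize: prod = 1
Entering loop: for j in range(1, 6):
After iteration 1: j = 1, prod = 1
After iteration 2: j = 2, prod = 2
After iteration 3: j = 3, prod = 6
After iteration 4: j = 4, prod = 24
After iteration 5: j = 5, prod = 120
Loop ends.

Final answer: 120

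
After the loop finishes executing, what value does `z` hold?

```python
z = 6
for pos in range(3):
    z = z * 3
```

Let's trace through this code step by step.

Initialize: z = 6
Entering loop: for pos in range(3):
After iteration 1: pos = 0, z = 18
After iteration 2: pos = 1, z = 54
After iteration 3: pos = 2, z = 162
Loop ends.

Final answer: 162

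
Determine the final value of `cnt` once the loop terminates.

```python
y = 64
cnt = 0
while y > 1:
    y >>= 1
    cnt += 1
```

Let's trace through this code step by step.

Initialize: y = 64
Initialize: cnt = 0
Entering loop: while y > 1:
After iteration 1: y = 32, cnt = 1
After iteration 2: y = 16, cnt = 2
After iteration 3: y = 8, cnt = 3
After iteration 4: y = 4, cnt = 4
After iteration 5: y = 2, cnt = 5
After iteration 6: y = 1, cnt = 6
Loop ends.

Final answer: 6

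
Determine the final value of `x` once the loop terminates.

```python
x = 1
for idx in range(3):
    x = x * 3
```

Let's trace through this code step by step.

Initialize: x = 1
Entering loop: for idx in range(3):
After iteration 1: idx = 0, x = 3
After iteration 2: idx = 1, x = 9
After iteration 3: idx = 2, x = 27
Loop ends.

Final answer: 27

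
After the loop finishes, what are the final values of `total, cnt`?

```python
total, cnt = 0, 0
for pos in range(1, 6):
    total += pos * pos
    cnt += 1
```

Let's trace through this code step by step.

Initialize: total = 0
Initialize: cnt = 0
Entering loop: for pos in range(1, 6):
After iteration 1: pos = 1, total = 1, cnt = 1
After iteration 2: pos = 2, total = 5, cnt = 2
After iteration 3: pos = 3, total = 14, cnt = 3
After iteration 4: pos = 4, total = 30, cnt = 4
After iteration 5: pos = 5, total = 55, cnt = 5
Loop ends.

Final answer: 55, 5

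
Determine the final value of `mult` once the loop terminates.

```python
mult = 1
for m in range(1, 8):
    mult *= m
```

Let's trace through this code step by step.

Initialize: mult = 1
Entering loop: for m in range(1, 8):
After iteration 1: m = 1, mult = 1
After iteration 2: m = 2, mult = 2
After iteration 3: m = 3, mult = 6
After iteration 4: m = 4, mult = 24
After iteration 5: m = 5, mult = 120
After iteration 6: m = 6, mult = 720
After iteration 7: m = 7, mult = 5040
Loop ends.

Final answer: 5040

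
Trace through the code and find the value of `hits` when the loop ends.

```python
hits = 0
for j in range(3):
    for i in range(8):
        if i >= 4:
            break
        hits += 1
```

Let's trace through this code step by step.

Initialize: hits = 0
Entering loop: for j in range(3):
After iteration 1: j = 0, hits = 4
After iteration 2: j = 1, hits = 8
After iteration 3: j = 2, hits = 12
Loop ends.

Final answer: 12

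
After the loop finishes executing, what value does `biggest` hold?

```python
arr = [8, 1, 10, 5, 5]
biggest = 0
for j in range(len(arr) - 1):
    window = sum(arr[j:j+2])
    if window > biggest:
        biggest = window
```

Let's trace through this code step by step.

Initialize: arr = [8, 1, 10, 5, 5]
Initialize: biggest = 0
Entering loop: for j in range(len(arr) - 1):
After iteration 1: j = 0, biggest = 9, window = 9
After iteration 2: j = 1, biggest = 11, window = 11
After iteration 3: j = 2, biggest = 15, window = 15
After iteration 4: j = 3, biggest = 15, window = 10
Loop ends.

Final answer: 15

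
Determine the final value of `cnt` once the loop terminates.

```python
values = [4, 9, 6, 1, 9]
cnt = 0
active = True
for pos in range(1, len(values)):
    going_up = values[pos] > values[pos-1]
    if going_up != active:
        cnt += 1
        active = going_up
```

Let's trace through this code step by step.

Initialize: values = [4, 9, 6, 1, 9]
Initialize: cnt = 0
Initialize: active = True
Entering loop: for pos in range(1, len(values)):
After iteration 1: pos = 1, cnt = 0, active = True, going_up = True
After iteration 2: pos = 2, cnt = 1, active = False, going_up = False
After iteration 3: pos = 3, cnt = 1, active = False, going_up = False
After iteration 4: pos = 4, cnt = 2, active = True, going_up = True
Loop ends.

Final answer: 2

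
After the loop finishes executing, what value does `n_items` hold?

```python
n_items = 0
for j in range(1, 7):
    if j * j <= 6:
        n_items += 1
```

Let's trace through this code step by step.

Initialize: n_items = 0
Entering loop: for j in range(1, 7):
After iteration 1: j = 1, n_items = 1
After iteration 2: j = 2, n_items = 2
After iteration 3: j = 3, n_items = 2
After iteration 4: j = 4, n_items = 2
After iteration 5: j = 5, n_items = 2
After iteration 6: j = 6, n_items = 2
Loop ends.

Final answer: 2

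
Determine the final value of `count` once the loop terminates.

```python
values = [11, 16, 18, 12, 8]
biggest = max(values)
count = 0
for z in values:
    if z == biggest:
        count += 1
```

Let's trace through this code step by step.

Initialize: values = [11, 16, 18, 12, 8]
Initialize: biggest = 18
Initialize: count = 0
Entering loop: for z in values:
After iteration 1: z = 11, count = 0
After iteration 2: z = 16, count = 0
After iteration 3: z = 18, count = 1
After iteration 4: z = 12, count = 1
After iteration 5: z = 8, count = 1
Loop ends.

Final answer: 1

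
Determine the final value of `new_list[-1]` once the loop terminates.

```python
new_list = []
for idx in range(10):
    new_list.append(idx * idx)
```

Let's trace through this code step by step.

Initialize: new_list = []
Entering loop: for idx in range(10):
After iteration 1: idx = 0, new_list = [0]
After iteration 2: idx = 1, new_list = [0, 1]
After iteration 3: idx = 2, new_list = [0, 1, 4]
After iteration 4: idx = 3, new_list = [0, 1, 4, 9]
After iteration 5: idx = 4, new_list = [0, 1, 4, 9, 16]
After iteration 6: idx = 5, new_list = [0, 1, 4, 9, 16, 25]
After iteration 7: idx = 6, new_list = [0, 1, 4, 9, 16, 25, 36]
After iteration 8: idx = 7, new_list = [0, 1, 4, 9, 16, 25, 36, 49]
After iteration 9: idx = 8, new_list = [0, 1, 4, 9, 16, 25, 36, 49, 64]
After iteration 10: idx = 9, new_list = [0, 1, 4, 9, 16, 25, 36, 49, 64, 81]
Loop ends.
new_list[-1] = 81

Final answer: 81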